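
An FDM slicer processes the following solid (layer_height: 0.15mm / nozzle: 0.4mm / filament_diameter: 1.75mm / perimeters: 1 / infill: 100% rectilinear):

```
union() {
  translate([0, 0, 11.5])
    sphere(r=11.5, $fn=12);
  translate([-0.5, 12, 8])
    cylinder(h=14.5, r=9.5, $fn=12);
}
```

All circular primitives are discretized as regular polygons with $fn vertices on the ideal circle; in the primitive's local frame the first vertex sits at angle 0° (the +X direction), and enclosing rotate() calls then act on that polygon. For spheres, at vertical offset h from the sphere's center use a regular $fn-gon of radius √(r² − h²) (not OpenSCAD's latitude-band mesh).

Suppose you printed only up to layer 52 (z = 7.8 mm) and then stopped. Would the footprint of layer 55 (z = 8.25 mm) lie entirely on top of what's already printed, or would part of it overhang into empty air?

Compare the two slices. At z = 7.8: the sphere: section is a regular 12-gon, circumradius = √(r²−h²) = √(11.5²−3.7²) = 10.889 (area = (12/2)·10.889²·sin(360°/12) = 355.68 mm²); the cylinder at (-0.5, 12) does not reach this height (z outside [8, 22.5]); Taking the union: only the r=11.5 sphere is present, so the union is just that shape — area = 355.68 mm². At z = 8.25: the r=11.5 sphere slices to a regular 12-gon of circumradius 11.031 (√(r²−h²) with h=3.25 from center) (area = (12/2)·11.031²·sin(360°/12) = 365.06 mm²); the r=9.5 cylinder at (-0.5, 12) contributes a regular 12-gon of circumradius 9.5 (area = (12/2)·9.500²·sin(360°/12) = 270.75 mm²); Merging all regions: the regions partially overlap — summed areas 635.81 mm² minus the doubly-counted overlap 89.83 mm² gives 545.99 mm² — area = 545.99 mm². Checking containment: at z = 8.25 the cross-section extends beyond the z = 7.8 cross-section by about 190.31 mm².

part overhangs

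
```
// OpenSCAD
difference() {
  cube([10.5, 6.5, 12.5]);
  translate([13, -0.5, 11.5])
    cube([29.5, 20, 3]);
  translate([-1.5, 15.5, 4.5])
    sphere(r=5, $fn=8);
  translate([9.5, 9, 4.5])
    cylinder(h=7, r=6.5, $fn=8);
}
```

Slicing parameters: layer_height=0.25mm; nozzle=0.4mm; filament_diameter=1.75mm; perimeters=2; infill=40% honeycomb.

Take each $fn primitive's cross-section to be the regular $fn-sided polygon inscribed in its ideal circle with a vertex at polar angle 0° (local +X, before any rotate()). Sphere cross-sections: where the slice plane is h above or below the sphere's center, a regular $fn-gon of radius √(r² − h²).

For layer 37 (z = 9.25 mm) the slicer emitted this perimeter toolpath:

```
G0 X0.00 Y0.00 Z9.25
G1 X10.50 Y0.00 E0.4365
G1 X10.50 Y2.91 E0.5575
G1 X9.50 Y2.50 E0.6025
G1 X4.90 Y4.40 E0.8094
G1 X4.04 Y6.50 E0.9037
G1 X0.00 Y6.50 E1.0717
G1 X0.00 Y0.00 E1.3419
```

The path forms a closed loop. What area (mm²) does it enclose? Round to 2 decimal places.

Apply the shoelace formula to the sequence of (X, Y) vertices; enclosed area = 49.52 mm².

49.52 mm²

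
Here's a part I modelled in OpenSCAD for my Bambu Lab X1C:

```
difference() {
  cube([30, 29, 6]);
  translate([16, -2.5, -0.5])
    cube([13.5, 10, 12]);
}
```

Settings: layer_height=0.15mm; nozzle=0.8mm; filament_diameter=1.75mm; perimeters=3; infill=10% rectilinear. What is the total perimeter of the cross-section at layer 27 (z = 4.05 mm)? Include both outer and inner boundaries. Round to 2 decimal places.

At z = 4.05 mm: the cube (footprint 30×29) is included at this height (perimeter 118.00 mm); the 13.5×10 cube at (16, -2.5) contributes its full rectangle (perimeter 47.00 mm); Taking the first minus the rest: starting from the 30×29 cube, the 13.5×10 cube at (16, -2.5) partially overlaps it — only the 101.25 mm² overlap (of its 135.00 mm²) is removed, clipping the outline — boundary = 133.00 mm. Overall, the cross-section is a single solid region. Total boundary length (outer) = 133.00 mm.

133.00 mm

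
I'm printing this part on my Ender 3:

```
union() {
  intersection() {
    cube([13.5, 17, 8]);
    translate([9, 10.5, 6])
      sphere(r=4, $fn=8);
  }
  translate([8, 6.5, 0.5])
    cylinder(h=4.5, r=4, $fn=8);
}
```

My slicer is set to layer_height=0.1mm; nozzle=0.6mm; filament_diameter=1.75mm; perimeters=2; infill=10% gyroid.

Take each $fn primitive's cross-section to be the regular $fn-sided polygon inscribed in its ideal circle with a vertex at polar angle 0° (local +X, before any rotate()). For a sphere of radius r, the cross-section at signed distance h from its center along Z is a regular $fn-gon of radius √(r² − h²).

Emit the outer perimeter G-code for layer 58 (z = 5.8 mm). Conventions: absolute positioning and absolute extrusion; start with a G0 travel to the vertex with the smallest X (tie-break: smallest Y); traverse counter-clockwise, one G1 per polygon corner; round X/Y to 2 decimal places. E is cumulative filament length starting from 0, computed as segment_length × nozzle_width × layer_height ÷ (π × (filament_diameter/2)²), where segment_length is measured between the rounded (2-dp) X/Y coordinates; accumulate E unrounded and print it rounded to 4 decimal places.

At z = 5.8 mm: the 13.5×17 cube contributes its full rectangle; the r=4 sphere at (9, 10.5) slices to a regular 8-gon of circumradius 3.995 (√(r²−h²) with h=0.2 from center); Keeping only the common overlap: the r=4 sphere at (9, 10.5) lies inside the 13.5×17 cube, so the common part is the r=4 sphere at (9, 10.5) itself — 1 connected region; the cylinder at (8, 6.5) is absent (z outside [0.5, 5]); Merging all regions: only the result so far is present, so the union is just that shape — 1 connected region. The outline is a single polygon with 8 vertices. Extrusion per mm of travel: 0.6 × 0.1 / (π × 0.875²) = 0.024945. Accumulating E over each segment gives final E = 0.6093.

G0 X5.01 Y10.50 Z5.80
G1 X6.18 Y7.68 E0.0762
G1 X9.00 Y6.51 E0.1523
G1 X11.82 Y7.68 E0.2285
G1 X12.99 Y10.50 E0.3046
G1 X11.82 Y13.32 E0.3808
G1 X9.00 Y14.49 E0.4570
G1 X6.18 Y13.32 E0.5331
G1 X5.01 Y10.50 E0.6093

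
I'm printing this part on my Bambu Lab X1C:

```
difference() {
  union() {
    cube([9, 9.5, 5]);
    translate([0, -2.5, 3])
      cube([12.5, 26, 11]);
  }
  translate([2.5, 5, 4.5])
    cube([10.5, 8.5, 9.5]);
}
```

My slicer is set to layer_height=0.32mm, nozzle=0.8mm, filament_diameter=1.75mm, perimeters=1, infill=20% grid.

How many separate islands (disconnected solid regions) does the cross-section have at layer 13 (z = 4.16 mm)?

1

At z = 4.16 mm: the 9×9.5 cube contributes its full rectangle; the cube at (0, -2.5) (footprint 12.5×26) is included at this height; Merging all regions: the 9×9.5 cube lies entirely inside the 12.5×26 cube at (0, -2.5), so the union is just the 12.5×26 cube at (0, -2.5) — 1 connected region; the cube at (2.5, 5) is not intersected at this z (z outside [4.5, 14]); Taking the first minus the rest: none of the subtracted shapes is present at this height, so the result so far is unchanged — 1 connected region. Overall, the cross-section is a single solid region. Island count = 1.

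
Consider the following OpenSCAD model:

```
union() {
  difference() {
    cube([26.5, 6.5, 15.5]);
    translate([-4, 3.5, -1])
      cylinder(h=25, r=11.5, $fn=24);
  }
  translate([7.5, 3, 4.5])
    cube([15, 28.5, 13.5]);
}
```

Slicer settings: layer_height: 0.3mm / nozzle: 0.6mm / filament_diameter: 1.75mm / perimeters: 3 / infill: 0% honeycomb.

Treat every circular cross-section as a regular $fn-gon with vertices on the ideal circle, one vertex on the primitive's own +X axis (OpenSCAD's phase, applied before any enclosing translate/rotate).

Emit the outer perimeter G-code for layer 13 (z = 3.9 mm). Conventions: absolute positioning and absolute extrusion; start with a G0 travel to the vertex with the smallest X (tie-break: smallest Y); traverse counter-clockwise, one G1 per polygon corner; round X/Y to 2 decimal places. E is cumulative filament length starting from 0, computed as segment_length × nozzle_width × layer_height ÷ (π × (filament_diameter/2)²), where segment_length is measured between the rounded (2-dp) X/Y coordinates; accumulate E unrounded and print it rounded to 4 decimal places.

At z = 3.9 mm: the cube is present — its section is the full 26.5×6.5 rectangle; the r=11.5 cylinder at (-4, 3.5) contributes a regular 24-gon of circumradius 11.5; After the difference (first − rest): starting from the 26.5×6.5 cube, the r=11.5 cylinder at (-4, 3.5) partially overlaps it — only the 47.31 mm² overlap (of its 410.75 mm²) is removed, clipping the outline — 1 connected region; the cube at (7.5, 3) does not reach this height (z outside [4.5, 18]); Combining (union): only the result so far is present, so the union is just that shape — 1 connected region. The outline is a single polygon with 7 vertices. Extrusion per mm of travel: 0.6 × 0.3 / (π × 0.875²) = 0.074835. Accumulating E over each segment gives final E = 3.8995.

G0 X6.89 Y0.00 Z3.90
G1 X26.50 Y0.00 E1.4675
G1 X26.50 Y6.50 E1.9539
G1 X7.10 Y6.50 E3.4058
G1 X7.11 Y6.48 E3.4074
G1 X7.50 Y3.50 E3.6323
G1 X7.11 Y0.52 E3.8572
G1 X6.89 Y0.00 E3.8995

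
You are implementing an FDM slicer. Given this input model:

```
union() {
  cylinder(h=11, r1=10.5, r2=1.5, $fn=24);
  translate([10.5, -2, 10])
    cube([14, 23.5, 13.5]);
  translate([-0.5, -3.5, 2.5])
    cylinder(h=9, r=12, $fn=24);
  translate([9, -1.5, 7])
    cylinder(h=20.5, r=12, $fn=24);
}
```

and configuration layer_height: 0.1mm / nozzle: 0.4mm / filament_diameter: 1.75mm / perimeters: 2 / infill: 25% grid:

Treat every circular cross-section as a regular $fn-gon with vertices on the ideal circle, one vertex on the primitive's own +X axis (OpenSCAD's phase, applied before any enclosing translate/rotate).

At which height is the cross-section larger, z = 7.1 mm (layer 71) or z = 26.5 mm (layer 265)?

Layer 71 (z = 7.1): the cone (r1=10.5→r2=1.5) has section circumradius 4.691 here — a regular 24-gon (area = (24/2)·4.691²·sin(360°/24) = 68.34 mm²); the cube at (10.5, -2) is absent (z outside [10, 23.5]); the r=12 cylinder at (-0.5, -3.5) gives a regular 24-gon of circumradius 12 (constant along its height) (area = (24/2)·12.000²·sin(360°/24) = 447.24 mm²); the r=12 cylinder at (9, -1.5) gives a regular 24-gon of circumradius 12 (constant along its height) (area = (24/2)·12.000²·sin(360°/24) = 447.24 mm²); Merging all regions: the regions partially overlap — summed areas 962.82 mm² minus the doubly-counted overlap 290.49 mm² gives 672.33 mm² — area = 672.33 mm². So its area = 672.33 mm². Layer 265 (z = 26.5): the cone is absent (z outside [0, 11]); the cube at (10.5, -2) is not intersected at this z (z outside [10, 23.5]); the cylinder at (-0.5, -3.5) is not intersected at this z (z outside [2.5, 11.5]); the r=12 cylinder at (9, -1.5) contributes a regular 24-gon of circumradius 12 (area = (24/2)·12.000²·sin(360°/24) = 447.24 mm²); Combining (union): only the r=12 cylinder at (9, -1.5) is present, so the union is just that shape — area = 447.24 mm². So its area = 447.24 mm². Layer 71 is larger (672.33 vs 447.24 mm²).

layer 71 (z = 7.1 mm)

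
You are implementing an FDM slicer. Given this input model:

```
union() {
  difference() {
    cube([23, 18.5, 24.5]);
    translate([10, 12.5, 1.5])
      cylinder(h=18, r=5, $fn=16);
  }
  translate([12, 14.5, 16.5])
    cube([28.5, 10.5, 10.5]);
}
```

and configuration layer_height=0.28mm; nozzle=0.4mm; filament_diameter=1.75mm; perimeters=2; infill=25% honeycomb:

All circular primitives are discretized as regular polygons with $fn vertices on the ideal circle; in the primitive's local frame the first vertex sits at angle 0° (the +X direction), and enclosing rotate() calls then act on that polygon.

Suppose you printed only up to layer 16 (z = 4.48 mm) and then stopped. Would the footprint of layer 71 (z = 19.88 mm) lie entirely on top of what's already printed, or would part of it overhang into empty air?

part overhangs

Compare the two slices. At z = 4.48: the 23×18.5 cube contributes its full rectangle (area 425.50 mm²); the r=5 cylinder at (10, 12.5) gives a regular 16-gon of circumradius 5 (constant along its height) (area = (16/2)·5.000²·sin(360°/16) = 76.54 mm²); Subtracting the remaining from the first: starting from the 23×18.5 cube (425.50 mm²), the r=5 cylinder at (10, 12.5) lies wholly inside it (removes its full 76.54 mm² and its 31.21 mm outline becomes a hole wall) — area = 348.96 mm²; the cube at (12, 14.5) does not reach this height (z outside [16.5, 27]); Merging all regions: only that combined region is present, so the union is just that shape — area = 348.96 mm². At z = 19.88: the 23×18.5 cube contributes its full rectangle (area 425.50 mm²); the cylinder at (10, 12.5) does not reach this height (z outside [1.5, 19.5]); After the difference (first − rest): none of the subtracted shapes is present at this height, so the 23×18.5 cube is unchanged — area = 425.50 mm²; the 28.5×10.5 cube at (12, 14.5) contributes its full rectangle (area 299.25 mm²); Merging all regions: the regions partially overlap — summed areas 724.75 mm² minus the doubly-counted overlap 44.00 mm² gives 680.75 mm² — area = 680.75 mm². Checking containment: at z = 19.88 the cross-section extends beyond the z = 4.48 cross-section by about 331.79 mm².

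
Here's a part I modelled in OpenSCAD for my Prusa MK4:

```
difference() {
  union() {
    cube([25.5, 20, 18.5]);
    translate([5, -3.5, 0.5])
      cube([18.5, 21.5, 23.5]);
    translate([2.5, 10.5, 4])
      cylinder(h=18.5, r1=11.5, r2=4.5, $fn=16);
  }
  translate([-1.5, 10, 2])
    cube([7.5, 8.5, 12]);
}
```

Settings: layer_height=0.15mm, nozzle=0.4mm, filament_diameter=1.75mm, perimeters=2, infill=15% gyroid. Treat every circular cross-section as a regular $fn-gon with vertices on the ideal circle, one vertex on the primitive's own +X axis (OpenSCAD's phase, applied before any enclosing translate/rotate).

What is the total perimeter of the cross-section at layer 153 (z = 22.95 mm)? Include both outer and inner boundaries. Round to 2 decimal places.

80.00 mm

At z = 22.95 mm: the cube does not reach this height (z outside [0, 18.5]); the cube at (5, -3.5) is present — its section is the full 18.5×21.5 rectangle (perimeter 80.00 mm); the cone at (2.5, 10.5) is absent (z outside [4, 22.5]); Merging all regions: only the 18.5×21.5 cube at (5, -3.5) is present, so the union is just that shape — boundary = 80.00 mm; the cube at (-1.5, 10) does not reach this height (z outside [2, 14]); Taking the first minus the rest: none of the subtracted shapes is present at this height, so the result so far is unchanged — boundary = 80.00 mm. Overall, the cross-section is a single solid region. Total boundary length (outer) = 80.00 mm.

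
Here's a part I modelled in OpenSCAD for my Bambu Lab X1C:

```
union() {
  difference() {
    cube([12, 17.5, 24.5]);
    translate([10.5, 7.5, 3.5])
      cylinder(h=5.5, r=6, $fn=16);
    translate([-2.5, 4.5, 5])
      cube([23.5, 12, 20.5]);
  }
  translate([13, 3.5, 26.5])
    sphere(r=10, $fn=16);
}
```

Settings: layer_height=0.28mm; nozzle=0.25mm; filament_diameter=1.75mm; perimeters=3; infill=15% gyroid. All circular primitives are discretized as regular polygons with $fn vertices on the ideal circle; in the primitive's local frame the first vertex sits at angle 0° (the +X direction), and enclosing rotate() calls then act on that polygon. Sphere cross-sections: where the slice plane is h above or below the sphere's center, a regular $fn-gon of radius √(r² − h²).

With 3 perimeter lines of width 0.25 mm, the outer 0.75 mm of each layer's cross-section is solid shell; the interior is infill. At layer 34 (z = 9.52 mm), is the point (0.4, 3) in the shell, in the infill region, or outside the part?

shell

At z = 9.52 mm: the cube (footprint 12×17.5) is included at this height; the cylinder at (10.5, 7.5) is absent (z outside [3.5, 9]); the 23.5×12 cube at (-2.5, 4.5) contributes its full rectangle; Taking the first minus the rest: starting from the 12×17.5 cube, the 23.5×12 cube at (-2.5, 4.5) partially overlaps it — only the 144.00 mm² overlap (of its 282.00 mm²) is removed, clipping the outline — 2 connected regions; the sphere at (13, 3.5) is absent (|z−center|=16.980 > r=10); Combining (union): only the result so far is present, so the union is just that shape — 2 connected regions. Overall, the cross-section has 2 separate islands. The nearest boundary edge runs (0.00, 0.00)→(0.00, 4.50); distance from the point to it = 0.40 mm. (Shell/infill is judged within the island containing the point — the largest one.) The point is inside the cross-section, 0.40 mm from the nearest boundary — within the 0.75 mm shell band (3 × 0.25).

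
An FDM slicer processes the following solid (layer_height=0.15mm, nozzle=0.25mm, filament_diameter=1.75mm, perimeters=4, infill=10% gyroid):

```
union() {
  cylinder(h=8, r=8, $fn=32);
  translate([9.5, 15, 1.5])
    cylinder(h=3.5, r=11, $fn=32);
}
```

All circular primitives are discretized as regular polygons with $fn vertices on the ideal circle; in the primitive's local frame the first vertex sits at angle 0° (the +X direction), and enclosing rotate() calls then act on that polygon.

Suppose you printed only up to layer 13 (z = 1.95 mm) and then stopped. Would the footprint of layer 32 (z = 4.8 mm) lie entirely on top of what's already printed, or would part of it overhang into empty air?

Compare the two slices. At z = 1.95: the r=8 cylinder contributes a regular 32-gon of circumradius 8 (area = (32/2)·8.000²·sin(360°/32) = 199.77 mm²); the r=11 cylinder at (9.5, 15) contributes a regular 32-gon of circumradius 11 (area = (32/2)·11.000²·sin(360°/32) = 377.69 mm²); Taking the union: the regions partially overlap — summed areas 577.47 mm² minus the doubly-counted overlap 5.17 mm² gives 572.30 mm² — area = 572.30 mm². At z = 4.8: the r=8 cylinder gives a regular 32-gon of circumradius 8 (constant along its height) (area = (32/2)·8.000²·sin(360°/32) = 199.77 mm²); the r=11 cylinder at (9.5, 15) contributes a regular 32-gon of circumradius 11 (area = (32/2)·11.000²·sin(360°/32) = 377.69 mm²); Combining (union): the regions partially overlap — summed areas 577.47 mm² minus the doubly-counted overlap 5.17 mm² gives 572.30 mm² — area = 572.30 mm². Checking containment: the cross-section at z = 4.8 is a subset of the cross-section at z = 1.95.

entirely on top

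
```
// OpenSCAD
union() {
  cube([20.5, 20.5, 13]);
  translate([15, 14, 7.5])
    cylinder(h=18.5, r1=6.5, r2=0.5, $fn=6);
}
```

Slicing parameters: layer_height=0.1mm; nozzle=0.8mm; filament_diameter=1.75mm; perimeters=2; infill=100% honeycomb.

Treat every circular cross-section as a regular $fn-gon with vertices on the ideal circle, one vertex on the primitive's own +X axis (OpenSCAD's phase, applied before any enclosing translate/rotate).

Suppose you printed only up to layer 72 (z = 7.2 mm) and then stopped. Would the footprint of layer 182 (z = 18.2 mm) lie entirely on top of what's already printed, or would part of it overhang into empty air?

Compare the two slices. At z = 7.2: the 20.5×20.5 cube contributes its full rectangle (area 420.25 mm²); the cone at (15, 14) is absent (z outside [7.5, 26]); Taking the union: only the 20.5×20.5 cube is present, so the union is just that shape — area = 420.25 mm². At z = 18.2: the cube is not intersected at this z (z outside [0, 13]); the cone at (15, 14): at t=0.578 of its height the radius interpolates to r₁+(r₂−r₁)t = 3.030, giving a regular 6-gon of that circumradius (area = (6/2)·3.030²·sin(360°/6) = 23.85 mm²); Merging all regions: only the cone at (15, 14) is present, so the union is just that shape — area = 23.85 mm². Checking containment: the cross-section at z = 18.2 is a subset of the cross-section at z = 7.2.

entirely on top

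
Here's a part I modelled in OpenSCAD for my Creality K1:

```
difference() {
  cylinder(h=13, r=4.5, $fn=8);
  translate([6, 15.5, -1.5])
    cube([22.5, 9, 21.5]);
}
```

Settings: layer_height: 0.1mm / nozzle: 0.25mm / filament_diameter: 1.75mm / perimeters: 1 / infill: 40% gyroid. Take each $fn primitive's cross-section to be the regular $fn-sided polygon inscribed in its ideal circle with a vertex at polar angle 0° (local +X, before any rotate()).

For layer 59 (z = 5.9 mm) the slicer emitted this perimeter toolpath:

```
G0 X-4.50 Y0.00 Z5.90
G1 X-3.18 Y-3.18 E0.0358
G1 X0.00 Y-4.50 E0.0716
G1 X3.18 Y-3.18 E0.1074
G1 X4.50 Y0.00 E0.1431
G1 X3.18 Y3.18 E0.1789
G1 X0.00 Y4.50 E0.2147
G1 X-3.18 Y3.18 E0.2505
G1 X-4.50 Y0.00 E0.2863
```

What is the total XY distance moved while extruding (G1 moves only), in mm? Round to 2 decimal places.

27.54 mm

Sum the Euclidean lengths of each G1 segment: total = 27.54 mm.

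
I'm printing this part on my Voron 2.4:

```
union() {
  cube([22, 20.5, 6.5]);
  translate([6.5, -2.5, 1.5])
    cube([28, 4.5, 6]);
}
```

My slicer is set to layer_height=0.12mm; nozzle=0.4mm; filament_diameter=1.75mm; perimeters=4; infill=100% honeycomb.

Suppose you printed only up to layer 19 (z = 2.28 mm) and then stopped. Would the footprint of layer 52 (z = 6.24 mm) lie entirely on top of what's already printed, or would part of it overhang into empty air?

Compare the two slices. At z = 2.28: the cube is present — its section is the full 22×20.5 rectangle (area 451.00 mm²); the 28×4.5 cube at (6.5, -2.5) contributes its full rectangle (area 126.00 mm²); Combining (union): the regions partially overlap — summed areas 577.00 mm² minus the doubly-counted overlap 31.00 mm² gives 546.00 mm² — area = 546.00 mm². At z = 6.24: the 22×20.5 cube contributes its full rectangle (area 451.00 mm²); the 28×4.5 cube at (6.5, -2.5) contributes its full rectangle (area 126.00 mm²); Merging all regions: the regions partially overlap — summed areas 577.00 mm² minus the doubly-counted overlap 31.00 mm² gives 546.00 mm² — area = 546.00 mm². Checking containment: the cross-section at z = 6.24 is a subset of the cross-section at z = 2.28.

entirely on top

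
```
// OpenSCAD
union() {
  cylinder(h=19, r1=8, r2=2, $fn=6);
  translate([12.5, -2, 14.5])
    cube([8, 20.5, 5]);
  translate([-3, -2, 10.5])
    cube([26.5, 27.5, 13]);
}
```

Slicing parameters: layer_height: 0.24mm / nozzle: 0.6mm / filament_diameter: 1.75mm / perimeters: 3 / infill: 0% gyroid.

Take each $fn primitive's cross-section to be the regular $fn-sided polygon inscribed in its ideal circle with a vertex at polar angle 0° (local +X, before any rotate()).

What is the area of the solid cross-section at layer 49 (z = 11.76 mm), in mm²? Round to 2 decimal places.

At z = 11.76 mm: the cone: at t=0.619 of its height the radius interpolates to r₁+(r₂−r₁)t = 4.286, giving a regular 6-gon of that circumradius (area = (6/2)·4.286²·sin(360°/6) = 47.73 mm²); the cube at (12.5, -2) does not reach this height (z outside [14.5, 19.5]); the cube at (-3, -2) is present — its section is the full 26.5×27.5 rectangle (area 728.75 mm²); Merging all regions: the regions partially overlap — summed areas 776.48 mm² minus the doubly-counted overlap 35.85 mm² gives 740.63 mm² — area = 740.63 mm². Overall, the cross-section is a single solid region. Net area = 740.63 mm².

740.63 mm²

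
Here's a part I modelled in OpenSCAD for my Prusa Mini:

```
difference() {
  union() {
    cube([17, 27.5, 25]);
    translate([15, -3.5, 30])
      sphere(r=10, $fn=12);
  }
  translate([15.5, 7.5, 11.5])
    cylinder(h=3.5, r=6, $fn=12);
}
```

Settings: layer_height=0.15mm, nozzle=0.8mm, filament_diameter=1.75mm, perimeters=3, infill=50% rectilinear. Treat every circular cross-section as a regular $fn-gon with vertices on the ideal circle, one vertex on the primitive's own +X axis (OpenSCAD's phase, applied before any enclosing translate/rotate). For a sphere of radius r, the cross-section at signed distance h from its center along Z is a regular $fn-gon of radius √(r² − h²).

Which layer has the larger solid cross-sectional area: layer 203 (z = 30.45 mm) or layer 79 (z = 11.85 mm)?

layer 79 (z = 11.85 mm)

Layer 203 (z = 30.45): the cube does not reach this height (z outside [0, 25]); the r=10 sphere at (15, -3.5) contributes a regular 12-gon of circumradius √(10²−0.45²) = 9.990 (area = (12/2)·9.990²·sin(360°/12) = 299.39 mm²); Combining (union): only the r=10 sphere at (15, -3.5) is present, so the union is just that shape — area = 299.39 mm²; the cylinder at (15.5, 7.5) is not intersected at this z (z outside [11.5, 15]); After the difference (first − rest): none of the subtracted shapes is present at this height, so that combined region is unchanged — area = 299.39 mm². So its area = 299.39 mm². Layer 79 (z = 11.85): the cube (footprint 17×27.5) is included at this height (area 467.50 mm²); the sphere at (15, -3.5) does not reach this height (|z−center|=18.150 > r=10); Combining (union): only the 17×27.5 cube is present, so the union is just that shape — area = 467.50 mm²; the r=6 cylinder at (15.5, 7.5) contributes a regular 12-gon of circumradius 6 (area = (12/2)·6.000²·sin(360°/12) = 108.00 mm²); Subtracting the remaining from the first: starting from that combined region (467.50 mm²), the r=6 cylinder at (15.5, 7.5) partially overlaps it — only the 71.40 mm² overlap (of its 108.00 mm²) is removed, clipping the outline — area = 396.10 mm². So its area = 396.10 mm². Layer 79 is larger (396.10 vs 299.39 mm²).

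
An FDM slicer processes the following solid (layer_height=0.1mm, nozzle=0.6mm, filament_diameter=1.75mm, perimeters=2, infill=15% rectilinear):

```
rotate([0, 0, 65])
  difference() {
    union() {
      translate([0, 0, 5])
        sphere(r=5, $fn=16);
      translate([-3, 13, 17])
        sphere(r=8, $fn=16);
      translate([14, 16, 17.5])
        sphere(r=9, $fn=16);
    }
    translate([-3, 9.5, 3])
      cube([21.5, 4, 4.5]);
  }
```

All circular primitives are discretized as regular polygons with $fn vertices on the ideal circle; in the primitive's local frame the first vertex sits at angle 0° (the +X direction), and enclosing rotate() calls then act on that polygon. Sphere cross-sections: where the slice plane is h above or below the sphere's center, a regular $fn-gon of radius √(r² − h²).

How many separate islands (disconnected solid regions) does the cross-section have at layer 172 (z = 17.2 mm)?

2

At z = 17.2 mm: the sphere is not intersected at this z (|z−center|=12.200 > r=5); the r=8 sphere at (-3, 13) slices to a regular 16-gon of circumradius 7.997 (√(r²−h²) with h=0.2 from center); the r=9 sphere at (14, 16) slices to a regular 16-gon of circumradius 8.995 (√(r²−h²) with h=0.3 from center); Merging all regions: the 2 present regions are separate (no shared area or edge), so areas and boundary lengths simply add and each stays a separate island — 2 connected regions; the cube at (-3, 9.5) is not intersected at this z (z outside [3, 7.5]); Taking the first minus the rest: none of the subtracted shapes is present at this height, so that combined region is unchanged — 2 connected regions; (whole slice rotated 65° about Z — lengths, areas and connectivity unchanged). Overall, the cross-section has 2 separate islands. Island count = 2.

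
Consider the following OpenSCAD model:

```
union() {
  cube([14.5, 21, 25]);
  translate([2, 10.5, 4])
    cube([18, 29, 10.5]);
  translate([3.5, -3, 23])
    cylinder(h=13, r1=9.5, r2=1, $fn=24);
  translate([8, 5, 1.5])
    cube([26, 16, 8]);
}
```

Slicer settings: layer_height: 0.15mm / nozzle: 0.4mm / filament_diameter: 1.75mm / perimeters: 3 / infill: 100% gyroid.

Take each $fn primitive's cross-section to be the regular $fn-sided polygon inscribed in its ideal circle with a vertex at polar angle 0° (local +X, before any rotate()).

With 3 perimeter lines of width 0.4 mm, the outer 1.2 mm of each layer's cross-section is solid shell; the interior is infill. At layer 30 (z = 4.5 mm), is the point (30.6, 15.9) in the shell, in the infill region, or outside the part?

At z = 4.5 mm: the cube (footprint 14.5×21) is included at this height; the 18×29 cube at (2, 10.5) contributes its full rectangle; the cone at (3.5, -3) is not intersected at this z (z outside [23, 36]); the cube at (8, 5) is present — its section is the full 26×16 rectangle; Merging all regions: the regions partially overlap (shared area 293.00 mm²), so overlapping operands fuse into one piece — 1 connected region. Overall, the cross-section is a single solid region. The nearest boundary edge runs (34.00, 21.00)→(34.00, 5.00); distance from the point to it = 3.40 mm. The point is inside the cross-section and 3.40 mm from the nearest boundary — more than the 1.2 mm shell width (3 × 0.4), so it's in the infill interior.

infill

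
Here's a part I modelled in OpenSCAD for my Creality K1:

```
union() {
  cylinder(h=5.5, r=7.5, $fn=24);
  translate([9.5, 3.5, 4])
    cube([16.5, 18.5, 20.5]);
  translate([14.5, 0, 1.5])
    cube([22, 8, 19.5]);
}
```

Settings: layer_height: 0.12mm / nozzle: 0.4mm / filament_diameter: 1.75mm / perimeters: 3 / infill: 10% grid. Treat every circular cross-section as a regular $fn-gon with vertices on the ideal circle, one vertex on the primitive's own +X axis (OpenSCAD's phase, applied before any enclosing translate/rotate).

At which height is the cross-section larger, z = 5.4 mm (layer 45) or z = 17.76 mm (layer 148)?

layer 45 (z = 5.4 mm)

Layer 45 (z = 5.4): the r=7.5 cylinder contributes a regular 24-gon of circumradius 7.5 (area = (24/2)·7.500²·sin(360°/24) = 174.70 mm²); the 16.5×18.5 cube at (9.5, 3.5) contributes its full rectangle (area 305.25 mm²); the cube at (14.5, 0) is present — its section is the full 22×8 rectangle (area 176.00 mm²); Combining (union): the regions partially overlap — summed areas 655.95 mm² minus the doubly-counted overlap 51.75 mm² gives 604.20 mm² — area = 604.20 mm². So its area = 604.20 mm². Layer 148 (z = 17.76): the cylinder is not intersected at this z (z outside [0, 5.5]); the 16.5×18.5 cube at (9.5, 3.5) contributes its full rectangle (area 305.25 mm²); the cube at (14.5, 0) is present — its section is the full 22×8 rectangle (area 176.00 mm²); Combining (union): the regions partially overlap — summed areas 481.25 mm² minus the doubly-counted overlap 51.75 mm² gives 429.50 mm² — area = 429.50 mm². So its area = 429.50 mm². Layer 45 is larger (604.20 vs 429.50 mm²).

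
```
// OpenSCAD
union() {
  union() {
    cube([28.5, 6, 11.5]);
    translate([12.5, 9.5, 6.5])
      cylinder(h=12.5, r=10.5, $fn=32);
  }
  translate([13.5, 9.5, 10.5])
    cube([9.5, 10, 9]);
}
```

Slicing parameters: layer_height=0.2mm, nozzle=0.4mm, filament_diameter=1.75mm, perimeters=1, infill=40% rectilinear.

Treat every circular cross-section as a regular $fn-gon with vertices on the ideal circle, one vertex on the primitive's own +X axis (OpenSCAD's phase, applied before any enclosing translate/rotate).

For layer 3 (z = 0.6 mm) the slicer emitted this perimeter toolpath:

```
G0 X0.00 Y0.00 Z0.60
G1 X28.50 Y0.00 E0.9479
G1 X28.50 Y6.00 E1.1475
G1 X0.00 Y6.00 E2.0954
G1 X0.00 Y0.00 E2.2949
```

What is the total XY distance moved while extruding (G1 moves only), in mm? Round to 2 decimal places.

Sum the Euclidean lengths of each G1 segment: total = 69.00 mm.

69.00 mm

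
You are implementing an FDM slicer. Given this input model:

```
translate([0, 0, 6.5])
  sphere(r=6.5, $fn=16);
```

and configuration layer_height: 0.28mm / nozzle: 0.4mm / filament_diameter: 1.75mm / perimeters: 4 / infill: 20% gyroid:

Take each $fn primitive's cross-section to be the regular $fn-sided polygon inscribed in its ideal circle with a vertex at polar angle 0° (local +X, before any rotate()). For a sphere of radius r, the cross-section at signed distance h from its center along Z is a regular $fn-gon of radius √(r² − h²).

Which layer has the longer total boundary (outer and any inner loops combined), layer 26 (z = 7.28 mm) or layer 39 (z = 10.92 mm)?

Layer 26 (z = 7.28): the r=6.5 sphere contributes a regular 16-gon of circumradius √(6.5²−0.78²) = 6.453 (perimeter = 2·16·6.453·sin(180°/16) = 40.29 mm). So its perimeter = 40.29 mm. Layer 39 (z = 10.92): the r=6.5 sphere contributes a regular 16-gon of circumradius √(6.5²−4.42²) = 4.766 (perimeter = 2·16·4.766·sin(180°/16) = 29.75 mm). So its perimeter = 29.75 mm. Layer 26 is larger (40.29 vs 29.75 mm).

layer 26 (z = 7.28 mm)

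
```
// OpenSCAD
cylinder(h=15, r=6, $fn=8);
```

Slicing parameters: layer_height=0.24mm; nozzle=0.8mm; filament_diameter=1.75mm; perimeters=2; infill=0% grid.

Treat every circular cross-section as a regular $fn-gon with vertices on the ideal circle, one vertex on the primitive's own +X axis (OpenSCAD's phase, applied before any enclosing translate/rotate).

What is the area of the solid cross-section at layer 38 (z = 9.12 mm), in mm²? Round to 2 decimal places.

At z = 9.12 mm: the r=6 cylinder contributes a regular 8-gon of circumradius 6 (area = (8/2)·6.000²·sin(360°/8) = 101.82 mm²). Overall, the cross-section is a single solid region. Net area = 101.82 mm².

101.82 mm²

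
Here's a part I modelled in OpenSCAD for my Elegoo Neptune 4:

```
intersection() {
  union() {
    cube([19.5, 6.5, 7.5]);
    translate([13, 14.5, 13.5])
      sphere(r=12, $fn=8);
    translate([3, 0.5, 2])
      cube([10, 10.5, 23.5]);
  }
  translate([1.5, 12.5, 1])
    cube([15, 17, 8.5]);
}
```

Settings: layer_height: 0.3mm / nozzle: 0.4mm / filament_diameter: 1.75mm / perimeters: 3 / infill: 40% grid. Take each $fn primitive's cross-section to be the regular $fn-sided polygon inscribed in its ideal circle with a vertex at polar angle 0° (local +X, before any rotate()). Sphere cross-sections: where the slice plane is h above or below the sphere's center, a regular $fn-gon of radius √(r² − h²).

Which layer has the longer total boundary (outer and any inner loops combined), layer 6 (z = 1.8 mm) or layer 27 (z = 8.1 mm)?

Layer 6 (z = 1.8): the cube (footprint 19.5×6.5) is included at this height (perimeter 52.00 mm); the r=12 sphere at (13, 14.5) slices to a regular 8-gon of circumradius 2.666 (√(r²−h²) with h=11.7 from center) (perimeter = 2·8·2.666·sin(180°/8) = 16.33 mm); the cube at (3, 0.5) is absent (z outside [2, 25.5]); Combining (union): the 2 present regions are separate (no shared area or edge), so areas and boundary lengths simply add and each stays a separate island — boundary = 68.33 mm; the cube at (1.5, 12.5) (footprint 15×17) is included at this height (perimeter 64.00 mm); After intersecting: the 15×17 cube at (1.5, 12.5) partially overlaps that combined region; clipping to the common part keeps 19.04 mm² — boundary = 16.06 mm. So its perimeter = 16.06 mm. Layer 27 (z = 8.1): the cube is not intersected at this z (z outside [0, 7.5]); the r=12 sphere at (13, 14.5) slices to a regular 8-gon of circumradius 10.716 (√(r²−h²) with h=5.4 from center) (perimeter = 2·8·10.716·sin(180°/8) = 65.62 mm); the cube at (3, 0.5) is present — its section is the full 10×10.5 rectangle (perimeter 41.00 mm); Taking the union: the regions partially overlap (shared area 46.23 mm²), so the edge portions inside another operand are dropped and the merged outline is re-measured after clipping — boundary = 77.52 mm; the 15×17 cube at (1.5, 12.5) contributes its full rectangle (perimeter 64.00 mm); Taking the intersection: the 15×17 cube at (1.5, 12.5) partially overlaps that combined region; clipping to the common part keeps 143.78 mm² — boundary = 47.01 mm. So its perimeter = 47.01 mm. Layer 27 is larger (47.01 vs 16.06 mm).

layer 27 (z = 8.1 mm)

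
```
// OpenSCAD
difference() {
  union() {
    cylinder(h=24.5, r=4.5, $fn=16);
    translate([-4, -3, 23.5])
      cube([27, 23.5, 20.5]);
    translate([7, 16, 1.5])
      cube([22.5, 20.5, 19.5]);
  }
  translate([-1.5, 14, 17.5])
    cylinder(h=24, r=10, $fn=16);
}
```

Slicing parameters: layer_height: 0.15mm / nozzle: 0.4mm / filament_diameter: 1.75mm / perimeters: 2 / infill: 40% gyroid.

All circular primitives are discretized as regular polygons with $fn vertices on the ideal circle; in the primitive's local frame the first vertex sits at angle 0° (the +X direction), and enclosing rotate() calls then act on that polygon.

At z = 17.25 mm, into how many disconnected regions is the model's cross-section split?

At z = 17.25 mm: the r=4.5 cylinder contributes a regular 16-gon of circumradius 4.5; the cube at (-4, -3) does not reach this height (z outside [23.5, 44]); the cube at (7, 16) is present — its section is the full 22.5×20.5 rectangle; Taking the union: the 2 present regions are separate (no shared area or edge), so areas and boundary lengths simply add and each stays a separate island — 2 connected regions; the cylinder at (-1.5, 14) is not intersected at this z (z outside [17.5, 41.5]); Taking the first minus the rest: none of the subtracted shapes is present at this height, so that combined region is unchanged — 2 connected regions. The result has 2 disconnected regions.

2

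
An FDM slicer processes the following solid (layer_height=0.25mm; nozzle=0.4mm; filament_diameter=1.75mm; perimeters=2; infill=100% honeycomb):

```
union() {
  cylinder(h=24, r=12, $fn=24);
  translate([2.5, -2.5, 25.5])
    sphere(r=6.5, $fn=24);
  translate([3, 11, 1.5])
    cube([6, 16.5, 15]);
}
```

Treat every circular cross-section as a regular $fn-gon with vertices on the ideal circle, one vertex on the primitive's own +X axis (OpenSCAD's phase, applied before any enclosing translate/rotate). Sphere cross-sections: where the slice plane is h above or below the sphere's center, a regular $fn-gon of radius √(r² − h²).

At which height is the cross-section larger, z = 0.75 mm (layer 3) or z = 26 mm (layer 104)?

layer 3 (z = 0.75 mm)

Layer 3 (z = 0.75): the r=12 cylinder contributes a regular 24-gon of circumradius 12 (area = (24/2)·12.000²·sin(360°/24) = 447.24 mm²); the sphere at (2.5, -2.5) does not reach this height (|z−center|=24.750 > r=6.5); the cube at (3, 11) does not reach this height (z outside [1.5, 16.5]); Taking the union: only the r=12 cylinder is present, so the union is just that shape — area = 447.24 mm². So its area = 447.24 mm². Layer 104 (z = 26): the cylinder does not reach this height (z outside [0, 24]); the r=6.5 sphere at (2.5, -2.5) contributes a regular 24-gon of circumradius √(6.5²−0.5²) = 6.481 (area = (24/2)·6.481²·sin(360°/24) = 130.44 mm²); the cube at (3, 11) is not intersected at this z (z outside [1.5, 16.5]); Taking the union: only the r=6.5 sphere at (2.5, -2.5) is present, so the union is just that shape — area = 130.44 mm². So its area = 130.44 mm². Layer 3 is larger (447.24 vs 130.44 mm²).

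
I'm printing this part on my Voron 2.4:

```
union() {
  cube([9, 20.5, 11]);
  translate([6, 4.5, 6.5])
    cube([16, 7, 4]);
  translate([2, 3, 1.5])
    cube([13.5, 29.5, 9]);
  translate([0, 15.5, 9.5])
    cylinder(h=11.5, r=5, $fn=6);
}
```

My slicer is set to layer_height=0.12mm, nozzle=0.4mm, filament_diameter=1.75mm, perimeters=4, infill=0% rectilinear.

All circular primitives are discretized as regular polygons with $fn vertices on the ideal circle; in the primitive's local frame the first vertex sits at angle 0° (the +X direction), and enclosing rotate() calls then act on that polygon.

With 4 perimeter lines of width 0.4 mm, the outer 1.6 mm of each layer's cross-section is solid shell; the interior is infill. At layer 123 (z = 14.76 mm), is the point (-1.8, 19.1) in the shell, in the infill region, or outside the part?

At z = 14.76 mm: the cube does not reach this height (z outside [0, 11]); the cube at (6, 4.5) is not intersected at this z (z outside [6.5, 10.5]); the cube at (2, 3) does not reach this height (z outside [1.5, 10.5]); the cylinder at (0, 15.5): section is a regular 6-gon, circumradius r=5; Taking the union: only the r=5 cylinder at (0, 15.5) is present, so the union is just that shape — 1 connected region. Overall, the cross-section is a single solid region. The nearest boundary edge runs (2.50, 19.83)→(-2.50, 19.83); distance from the point to it = 0.73 mm. The point is inside the cross-section, 0.73 mm from the nearest boundary — within the 1.6 mm shell band (4 × 0.4).

shell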